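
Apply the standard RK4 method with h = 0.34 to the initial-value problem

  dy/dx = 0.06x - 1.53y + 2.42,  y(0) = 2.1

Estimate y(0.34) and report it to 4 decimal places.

RK4: k1 = f(x_n, y_n); k2 = f(x_n + h/2, y_n + (h/2)·k1); k3 = f(x_n + h/2, y_n + (h/2)·k2); k4 = f(x_n + h, y_n + h·k3); y_{n+1} = y_n + (h/6)·(k1 + 2k2 + 2k3 + k4).
x=0.000000, y=2.100000:
  k1 = f(0.000000, 2.100000) = -0.793000
  k2 = f(0.170000, 1.965190) = -0.576541
  k3 = f(0.170000, 2.001988) = -0.632842
  k4 = f(0.340000, 1.884834) = -0.443396
  y ← 2.100000 + (0.34/6)·(k1 + 2k2 + 2k3 + k4) = 1.892874
y(0.34) ≈ 1.8929

1.8929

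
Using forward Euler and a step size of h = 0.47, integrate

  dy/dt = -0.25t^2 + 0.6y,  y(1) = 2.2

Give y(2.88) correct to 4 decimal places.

4.0283

Euler: y_{n+1} = y_n + h·f(t_n, y_n).
t=1.000000, y=2.200000: f=1.070000 → y ← 2.200000 + 0.47·1.070000 = 2.702900
t=1.470000, y=2.702900: f=1.081515 → y ← 2.702900 + 0.47·1.081515 = 3.211212
t=1.940000, y=3.211212: f=0.985827 → y ← 3.211212 + 0.47·0.985827 = 3.674551
t=2.410000, y=3.674551: f=0.752706 → y ← 3.674551 + 0.47·0.752706 = 4.028322
y(2.88) ≈ 4.0283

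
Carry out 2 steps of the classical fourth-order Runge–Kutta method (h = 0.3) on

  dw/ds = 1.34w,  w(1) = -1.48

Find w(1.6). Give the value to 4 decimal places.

RK4: k1 = f(s_n, w_n); k2 = f(s_n + h/2, w_n + (h/2)·k1); k3 = f(s_n + h/2, w_n + (h/2)·k2); k4 = f(s_n + h, w_n + h·k3); w_{n+1} = w_n + (h/6)·(k1 + 2k2 + 2k3 + k4).
s=1.000000, w=-1.480000:
  k1 = f(1.000000, -1.480000) = -1.983200
  k2 = f(1.150000, -1.777480) = -2.381823
  k3 = f(1.150000, -1.837273) = -2.461946
  k4 = f(1.300000, -2.218584) = -2.972902
  w ← -1.480000 + (0.3/6)·(k1 + 2k2 + 2k3 + k4) = -2.212182
s=1.300000, w=-2.212182:
  k1 = f(1.300000, -2.212182) = -2.964324
  k2 = f(1.450000, -2.656831) = -3.560153
  k3 = f(1.450000, -2.746205) = -3.679915
  k4 = f(1.600000, -3.316157) = -4.443650
  w ← -2.212182 + (0.3/6)·(k1 + 2k2 + 2k3 + k4) = -3.306588
w(1.6) ≈ -3.3066

-3.3066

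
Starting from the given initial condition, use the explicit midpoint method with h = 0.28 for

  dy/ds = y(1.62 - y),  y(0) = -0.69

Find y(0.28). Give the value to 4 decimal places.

-1.3377

Midpoint: k1 = f(s_n, y_n); k2 = f(s_n + h/2, y_n + (h/2)·k1); y_{n+1} = y_n + h·k2.
s=0.000000, y=-0.690000:
  k1 = f(0.000000, -0.690000) = -1.593900
  k2 = f(0.140000, -0.913146) = -2.313132
  y ← -0.690000 + 0.28·(-2.313132) = -1.337677
y(0.28) ≈ -1.3377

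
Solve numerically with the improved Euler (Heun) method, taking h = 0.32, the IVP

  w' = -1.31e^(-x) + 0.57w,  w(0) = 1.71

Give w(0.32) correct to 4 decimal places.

1.6503

Heun: k1 = f(x_n, w_n); k2 = f(x_n + h, w_n + h·k1); w_{n+1} = w_n + (h/2)·(k1 + k2).
x=0.000000, w=1.710000:
  k1 = f(0.000000, 1.710000) = -0.335300
  k2 = f(0.320000, 1.602704) = -0.037714
  w ← 1.710000 + (0.32/2)·(-0.335300 + (-0.037714)) = 1.650318
w(0.32) ≈ 1.6503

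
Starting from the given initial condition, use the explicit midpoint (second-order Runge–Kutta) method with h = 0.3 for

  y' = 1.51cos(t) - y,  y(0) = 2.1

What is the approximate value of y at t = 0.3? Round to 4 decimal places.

Midpoint: k1 = f(t_n, y_n); k2 = f(t_n + h/2, y_n + (h/2)·k1); y_{n+1} = y_n + h·k2.
t=0.000000, y=2.100000:
  k1 = f(0.000000, 2.100000) = -0.590000
  k2 = f(0.150000, 2.011500) = -0.518456
  y ← 2.100000 + 0.3·(-0.518456) = 1.944463
y(0.3) ≈ 1.9445

1.9445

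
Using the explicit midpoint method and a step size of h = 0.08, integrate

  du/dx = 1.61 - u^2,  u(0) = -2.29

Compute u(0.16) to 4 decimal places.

Midpoint: k1 = f(x_n, u_n); k2 = f(x_n + h/2, u_n + (h/2)·k1); u_{n+1} = u_n + h·k2.
x=0.000000, u=-2.290000:
  k1 = f(0.000000, -2.290000) = -3.634100
  k2 = f(0.040000, -2.435364) = -4.320998
  u ← -2.290000 + 0.08·(-4.320998) = -2.635680
x=0.080000, u=-2.635680:
  k1 = f(0.080000, -2.635680) = -5.336808
  k2 = f(0.120000, -2.849152) = -6.507668
  u ← -2.635680 + 0.08·(-6.507668) = -3.156293
u(0.16) ≈ -3.1563

-3.1563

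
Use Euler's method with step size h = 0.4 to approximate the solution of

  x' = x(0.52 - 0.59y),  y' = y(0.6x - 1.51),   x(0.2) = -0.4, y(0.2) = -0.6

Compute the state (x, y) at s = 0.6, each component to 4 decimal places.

Euler on (x,y): x_{n+1} = x_n + h·x', y_{n+1} = y_n + h·y'.
0.200000: (-0.400000, -0.600000); f=(-0.349600, 1.050000) → (-0.539840, -0.180000)
(x(0.6), y(0.6)) ≈ (-0.5398, -0.1800)

-0.5398, -0.1800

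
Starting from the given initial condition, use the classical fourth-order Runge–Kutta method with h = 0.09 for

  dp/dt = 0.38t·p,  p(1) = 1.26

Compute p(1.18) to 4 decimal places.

RK4: k1 = f(t_n, p_n); k2 = f(t_n + h/2, p_n + (h/2)·k1); k3 = f(t_n + h/2, p_n + (h/2)·k2); k4 = f(t_n + h, p_n + h·k3); p_{n+1} = p_n + (h/6)·(k1 + 2k2 + 2k3 + k4).
t=1.000000, p=1.260000:
  k1 = f(1.000000, 1.260000) = 0.478800
  k2 = f(1.045000, 1.281546) = 0.508902
  k3 = f(1.045000, 1.282901) = 0.509440
  k4 = f(1.090000, 1.305850) = 0.540883
  p ← 1.260000 + (0.09/6)·(k1 + 2k2 + 2k3 + k4) = 1.305845
t=1.090000, p=1.305845:
  k1 = f(1.090000, 1.305845) = 0.540881
  k2 = f(1.135000, 1.330185) = 0.573709
  k3 = f(1.135000, 1.331662) = 0.574346
  k4 = f(1.180000, 1.357537) = 0.608719
  p ← 1.305845 + (0.09/6)·(k1 + 2k2 + 2k3 + k4) = 1.357531
p(1.18) ≈ 1.3575

1.3575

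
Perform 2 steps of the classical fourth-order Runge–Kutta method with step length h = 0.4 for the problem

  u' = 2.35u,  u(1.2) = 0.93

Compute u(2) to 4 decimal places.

RK4: k1 = f(t_n, u_n); k2 = f(t_n + h/2, u_n + (h/2)·k1); k3 = f(t_n + h/2, u_n + (h/2)·k2); k4 = f(t_n + h, u_n + h·k3); u_{n+1} = u_n + (h/6)·(k1 + 2k2 + 2k3 + k4).
t=1.200000, u=0.930000:
  k1 = f(1.200000, 0.930000) = 2.185500
  k2 = f(1.400000, 1.367100) = 3.212685
  k3 = f(1.400000, 1.572537) = 3.695462
  k4 = f(1.600000, 2.408185) = 5.659234
  u ← 0.930000 + (0.4/6)·(k1 + 2k2 + 2k3 + k4) = 2.374069
t=1.600000, u=2.374069:
  k1 = f(1.600000, 2.374069) = 5.579061
  k2 = f(1.800000, 3.489881) = 8.201220
  k3 = f(1.800000, 4.014312) = 9.433634
  k4 = f(2.000000, 6.147522) = 14.446677
  u ← 2.374069 + (0.4/6)·(k1 + 2k2 + 2k3 + k4) = 6.060432
u(2) ≈ 6.0604

6.0604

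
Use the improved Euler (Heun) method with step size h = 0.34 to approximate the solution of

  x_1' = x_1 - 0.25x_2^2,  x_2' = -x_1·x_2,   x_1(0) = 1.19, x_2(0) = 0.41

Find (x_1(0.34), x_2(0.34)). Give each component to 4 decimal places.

Heun on (x_1,x_2): k1 = f(t_n, state_n); k2 = f(t_n + h, state_n + h·k1); state_{n+1} = state_n + (h/2)·(k1 + k2).
0.000000: (1.190000, 0.410000)
  k1 = (1.147975, -0.487900)
  predictor → (1.580312, 0.244114)
  k2 = (1.565414, -0.385776)
  → (1.651276, 0.261475)
(x_1(0.34), x_2(0.34)) ≈ (1.6513, 0.2615)

1.6513, 0.2615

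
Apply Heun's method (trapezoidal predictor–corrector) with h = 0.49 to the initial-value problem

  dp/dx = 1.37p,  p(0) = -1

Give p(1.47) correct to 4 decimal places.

Heun: k1 = f(x_n, p_n); k2 = f(x_n + h, p_n + h·k1); p_{n+1} = p_n + (h/2)·(k1 + k2).
x=0.000000, p=-1.000000:
  k1 = f(0.000000, -1.000000) = -1.370000
  k2 = f(0.490000, -1.671300) = -2.289681
  p ← -1.000000 + (0.49/2)·(-1.370000 + (-2.289681)) = -1.896622
x=0.490000, p=-1.896622:
  k1 = f(0.490000, -1.896622) = -2.598372
  k2 = f(0.980000, -3.169824) = -4.342659
  p ← -1.896622 + (0.49/2)·(-2.598372 + (-4.342659)) = -3.597174
x=0.980000, p=-3.597174:
  k1 = f(0.980000, -3.597174) = -4.928129
  k2 = f(1.470000, -6.011958) = -8.236382
  p ← -3.597174 + (0.49/2)·(-4.928129 + (-8.236382)) = -6.822480
p(1.47) ≈ -6.8225

-6.8225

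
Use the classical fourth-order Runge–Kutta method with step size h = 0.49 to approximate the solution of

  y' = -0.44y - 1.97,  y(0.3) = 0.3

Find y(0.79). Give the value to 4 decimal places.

RK4: k1 = f(t_n, y_n); k2 = f(t_n + h/2, y_n + (h/2)·k1); k3 = f(t_n + h/2, y_n + (h/2)·k2); k4 = f(t_n + h, y_n + h·k3); y_{n+1} = y_n + (h/6)·(k1 + 2k2 + 2k3 + k4).
t=0.300000, y=0.300000:
  k1 = f(0.300000, 0.300000) = -2.102000
  k2 = f(0.545000, -0.214990) = -1.875404
  k3 = f(0.545000, -0.159474) = -1.899831
  k4 = f(0.790000, -0.630917) = -1.692396
  y ← 0.300000 + (0.49/6)·(k1 + 2k2 + 2k3 + k4) = -0.626498
y(0.79) ≈ -0.6265

-0.6265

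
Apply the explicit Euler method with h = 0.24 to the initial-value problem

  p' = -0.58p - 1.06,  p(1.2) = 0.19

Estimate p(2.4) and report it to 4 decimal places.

-0.8740

Euler: p_{n+1} = p_n + h·f(t_n, p_n).
t=1.200000, p=0.190000: f=-1.170200 → p ← 0.190000 + 0.24·(-1.170200) = -0.090848
t=1.440000, p=-0.090848: f=-1.007308 → p ← -0.090848 + 0.24·(-1.007308) = -0.332602
t=1.680000, p=-0.332602: f=-0.867091 → p ← -0.332602 + 0.24·(-0.867091) = -0.540704
t=1.920000, p=-0.540704: f=-0.746392 → p ← -0.540704 + 0.24·(-0.746392) = -0.719838
t=2.160000, p=-0.719838: f=-0.642494 → p ← -0.719838 + 0.24·(-0.642494) = -0.874036
p(2.4) ≈ -0.8740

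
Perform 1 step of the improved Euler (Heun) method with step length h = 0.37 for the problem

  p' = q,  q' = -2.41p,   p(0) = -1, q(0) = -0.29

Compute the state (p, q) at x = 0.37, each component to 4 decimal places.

-0.9423, 0.6495

Heun on (p,q): k1 = f(x_n, state_n); k2 = f(x_n + h, state_n + h·k1); state_{n+1} = state_n + (h/2)·(k1 + k2).
0.000000: (-1.000000, -0.290000)
  k1 = (-0.290000, 2.410000)
  predictor → (-1.107300, 0.601700)
  k2 = (0.601700, 2.668593)
  → (-0.942335, 0.649540)
(p(0.37), q(0.37)) ≈ (-0.9423, 0.6495)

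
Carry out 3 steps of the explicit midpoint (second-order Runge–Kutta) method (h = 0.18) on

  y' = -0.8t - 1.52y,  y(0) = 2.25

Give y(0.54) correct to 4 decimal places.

Midpoint: k1 = f(t_n, y_n); k2 = f(t_n + h/2, y_n + (h/2)·k1); y_{n+1} = y_n + h·k2.
t=0.000000, y=2.250000:
  k1 = f(0.000000, 2.250000) = -3.420000
  k2 = f(0.090000, 1.942200) = -3.024144
  y ← 2.250000 + 0.18·(-3.024144) = 1.705654
t=0.180000, y=1.705654:
  k1 = f(0.180000, 1.705654) = -2.736594
  k2 = f(0.270000, 1.459361) = -2.434228
  y ← 1.705654 + 0.18·(-2.434228) = 1.267493
t=0.360000, y=1.267493:
  k1 = f(0.360000, 1.267493) = -2.214589
  k2 = f(0.450000, 1.068180) = -1.983634
  y ← 1.267493 + 0.18·(-1.983634) = 0.910439
y(0.54) ≈ 0.9104

0.9104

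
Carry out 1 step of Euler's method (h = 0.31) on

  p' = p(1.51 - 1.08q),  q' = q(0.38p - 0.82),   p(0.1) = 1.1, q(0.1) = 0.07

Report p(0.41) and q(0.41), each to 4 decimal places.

1.5891, 0.0613

Euler on (p,q): p_{n+1} = p_n + h·p', q_{n+1} = q_n + h·q'.
0.100000: (1.100000, 0.070000); f=(1.577840, -0.028140) → (1.589130, 0.061277)
(p(0.41), q(0.41)) ≈ (1.5891, 0.0613)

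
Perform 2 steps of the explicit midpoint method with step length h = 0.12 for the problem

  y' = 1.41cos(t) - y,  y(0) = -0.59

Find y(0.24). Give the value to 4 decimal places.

-0.1672

Midpoint: k1 = f(t_n, y_n); k2 = f(t_n + h/2, y_n + (h/2)·k1); y_{n+1} = y_n + h·k2.
t=0.000000, y=-0.590000:
  k1 = f(0.000000, -0.590000) = 2.000000
  k2 = f(0.060000, -0.470000) = 1.877463
  y ← -0.590000 + 0.12·1.877463 = -0.364704
t=0.120000, y=-0.364704:
  k1 = f(0.120000, -0.364704) = 1.764565
  k2 = f(0.180000, -0.258831) = 1.646050
  y ← -0.364704 + 0.12·1.646050 = -0.167178
y(0.24) ≈ -0.1672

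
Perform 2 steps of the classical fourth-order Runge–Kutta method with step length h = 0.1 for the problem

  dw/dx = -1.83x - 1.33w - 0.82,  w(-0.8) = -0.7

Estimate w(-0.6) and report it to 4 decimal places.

-0.4570

RK4: k1 = f(x_n, w_n); k2 = f(x_n + h/2, w_n + (h/2)·k1); k3 = f(x_n + h/2, w_n + (h/2)·k2); k4 = f(x_n + h, w_n + h·k3); w_{n+1} = w_n + (h/6)·(k1 + 2k2 + 2k3 + k4).
x=-0.800000, w=-0.700000:
  k1 = f(-0.800000, -0.700000) = 1.575000
  k2 = f(-0.750000, -0.621250) = 1.378763
  k3 = f(-0.750000, -0.631062) = 1.391812
  k4 = f(-0.700000, -0.560819) = 1.206889
  w ← -0.700000 + (0.1/6)·(k1 + 2k2 + 2k3 + k4) = -0.561283
x=-0.700000, w=-0.561283:
  k1 = f(-0.700000, -0.561283) = 1.207506
  k2 = f(-0.650000, -0.500907) = 1.035707
  k3 = f(-0.650000, -0.509497) = 1.047131
  k4 = f(-0.600000, -0.456570) = 0.885237
  w ← -0.561283 + (0.1/6)·(k1 + 2k2 + 2k3 + k4) = -0.456976
w(-0.6) ≈ -0.4570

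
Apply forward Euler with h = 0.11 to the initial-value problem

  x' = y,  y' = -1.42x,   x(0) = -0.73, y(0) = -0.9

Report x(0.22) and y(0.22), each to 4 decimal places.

Euler on (x,y): x_{n+1} = x_n + h·x', y_{n+1} = y_n + h·y'.
0.000000: (-0.730000, -0.900000); f=(-0.900000, 1.036600) → (-0.829000, -0.785974)
0.110000: (-0.829000, -0.785974); f=(-0.785974, 1.177180) → (-0.915457, -0.656484)
(x(0.22), y(0.22)) ≈ (-0.9155, -0.6565)

-0.9155, -0.6565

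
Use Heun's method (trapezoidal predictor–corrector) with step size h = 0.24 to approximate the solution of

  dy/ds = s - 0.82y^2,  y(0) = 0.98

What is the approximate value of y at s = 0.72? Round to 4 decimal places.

Heun: k1 = f(s_n, y_n); k2 = f(s_n + h, y_n + h·k1); y_{n+1} = y_n + (h/2)·(k1 + k2).
s=0.000000, y=0.980000:
  k1 = f(0.000000, 0.980000) = -0.787528
  k2 = f(0.240000, 0.790993) = -0.273050
  y ← 0.980000 + (0.24/2)·(-0.787528 + (-0.273050)) = 0.852731
s=0.240000, y=0.852731:
  k1 = f(0.240000, 0.852731) = -0.356263
  k2 = f(0.480000, 0.767228) = -0.002683
  y ← 0.852731 + (0.24/2)·(-0.356263 + (-0.002683)) = 0.809657
s=0.480000, y=0.809657:
  k1 = f(0.480000, 0.809657) = -0.057547
  k2 = f(0.720000, 0.795846) = 0.200636
  y ← 0.809657 + (0.24/2)·(-0.057547 + 0.200636) = 0.826828
y(0.72) ≈ 0.8268

0.8268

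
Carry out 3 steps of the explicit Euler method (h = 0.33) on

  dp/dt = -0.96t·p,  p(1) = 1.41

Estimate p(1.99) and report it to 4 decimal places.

Euler: p_{n+1} = p_n + h·f(t_n, p_n).
t=1.000000, p=1.410000: f=-1.353600 → p ← 1.410000 + 0.33·(-1.353600) = 0.963312
t=1.330000, p=0.963312: f=-1.229957 → p ← 0.963312 + 0.33·(-1.229957) = 0.557426
t=1.660000, p=0.557426: f=-0.888315 → p ← 0.557426 + 0.33·(-0.888315) = 0.264282
p(1.99) ≈ 0.2643

0.2643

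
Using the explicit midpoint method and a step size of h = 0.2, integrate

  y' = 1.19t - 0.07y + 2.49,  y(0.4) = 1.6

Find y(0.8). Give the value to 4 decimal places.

2.8203

Midpoint: k1 = f(t_n, y_n); k2 = f(t_n + h/2, y_n + (h/2)·k1); y_{n+1} = y_n + h·k2.
t=0.400000, y=1.600000:
  k1 = f(0.400000, 1.600000) = 2.854000
  k2 = f(0.500000, 1.885400) = 2.953022
  y ← 1.600000 + 0.2·2.953022 = 2.190604
t=0.600000, y=2.190604:
  k1 = f(0.600000, 2.190604) = 3.050658
  k2 = f(0.700000, 2.495670) = 3.148303
  y ← 2.190604 + 0.2·3.148303 = 2.820265
y(0.8) ≈ 2.8203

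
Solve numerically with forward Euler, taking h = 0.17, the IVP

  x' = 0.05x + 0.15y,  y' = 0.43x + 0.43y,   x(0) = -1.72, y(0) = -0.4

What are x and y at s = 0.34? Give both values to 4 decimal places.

Euler on (x,y): x_{n+1} = x_n + h·x', y_{n+1} = y_n + h·y'.
0.000000: (-1.720000, -0.400000); f=(-0.146000, -0.911600) → (-1.744820, -0.554972)
0.170000: (-1.744820, -0.554972); f=(-0.170487, -0.988911) → (-1.773803, -0.723087)
(x(0.34), y(0.34)) ≈ (-1.7738, -0.7231)

-1.7738, -0.7231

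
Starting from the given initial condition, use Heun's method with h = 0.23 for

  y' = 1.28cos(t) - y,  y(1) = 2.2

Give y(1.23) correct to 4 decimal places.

1.8626

Heun: k1 = f(t_n, y_n); k2 = f(t_n + h, y_n + h·k1); y_{n+1} = y_n + (h/2)·(k1 + k2).
t=1.000000, y=2.200000:
  k1 = f(1.000000, 2.200000) = -1.508413
  k2 = f(1.230000, 1.853065) = -1.425241
  y ← 2.200000 + (0.23/2)·(-1.508413 + (-1.425241)) = 1.862630
y(1.23) ≈ 1.8626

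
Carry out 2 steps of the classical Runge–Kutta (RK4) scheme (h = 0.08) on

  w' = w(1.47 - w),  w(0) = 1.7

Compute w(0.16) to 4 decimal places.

RK4: k1 = f(x_n, w_n); k2 = f(x_n + h/2, w_n + (h/2)·k1); k3 = f(x_n + h/2, w_n + (h/2)·k2); k4 = f(x_n + h, w_n + h·k3); w_{n+1} = w_n + (h/6)·(k1 + 2k2 + 2k3 + k4).
x=0.000000, w=1.700000:
  k1 = f(0.000000, 1.700000) = -0.391000
  k2 = f(0.040000, 1.684360) = -0.361059
  k3 = f(0.040000, 1.685558) = -0.363335
  k4 = f(0.080000, 1.670933) = -0.335746
  w ← 1.700000 + (0.08/6)·(k1 + 2k2 + 2k3 + k4) = 1.670993
x=0.080000, w=1.670993:
  k1 = f(0.080000, 1.670993) = -0.335858
  k2 = f(0.120000, 1.657559) = -0.310889
  k3 = f(0.120000, 1.658557) = -0.312733
  k4 = f(0.160000, 1.645974) = -0.289649
  w ← 1.670993 + (0.08/6)·(k1 + 2k2 + 2k3 + k4) = 1.646023
w(0.16) ≈ 1.6460

1.6460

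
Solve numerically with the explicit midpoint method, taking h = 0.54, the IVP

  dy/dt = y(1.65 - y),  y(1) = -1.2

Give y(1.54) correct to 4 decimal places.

Midpoint: k1 = f(t_n, y_n); k2 = f(t_n + h/2, y_n + (h/2)·k1); y_{n+1} = y_n + h·k2.
t=1.000000, y=-1.200000:
  k1 = f(1.000000, -1.200000) = -3.420000
  k2 = f(1.270000, -2.123400) = -8.012438
  y ← -1.200000 + 0.54·(-8.012438) = -5.526716
y(1.54) ≈ -5.5267

-5.5267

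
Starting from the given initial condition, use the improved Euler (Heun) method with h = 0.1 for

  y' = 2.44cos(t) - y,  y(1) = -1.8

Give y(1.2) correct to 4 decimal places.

Heun: k1 = f(t_n, y_n); k2 = f(t_n + h, y_n + h·k1); y_{n+1} = y_n + (h/2)·(k1 + k2).
t=1.000000, y=-1.800000:
  k1 = f(1.000000, -1.800000) = 3.118338
  k2 = f(1.100000, -1.488166) = 2.594941
  y ← -1.800000 + (0.1/2)·(3.118338 + 2.594941) = -1.514336
t=1.100000, y=-1.514336:
  k1 = f(1.100000, -1.514336) = 2.621111
  k2 = f(1.200000, -1.252225) = 2.136378
  y ← -1.514336 + (0.1/2)·(2.621111 + 2.136378) = -1.276462
y(1.2) ≈ -1.2765

-1.2765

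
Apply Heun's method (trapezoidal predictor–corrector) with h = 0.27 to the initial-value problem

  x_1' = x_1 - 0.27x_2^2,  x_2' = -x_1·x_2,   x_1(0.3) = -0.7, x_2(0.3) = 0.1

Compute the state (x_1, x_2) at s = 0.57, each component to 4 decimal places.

-0.9155, 0.1237

Heun on (x_1,x_2): k1 = f(s_n, state_n); k2 = f(s_n + h, state_n + h·k1); state_{n+1} = state_n + (h/2)·(k1 + k2).
0.300000: (-0.700000, 0.100000)
  k1 = (-0.702700, 0.070000)
  predictor → (-0.889729, 0.118900)
  k2 = (-0.893546, 0.105789)
  → (-0.915493, 0.123731)
(x_1(0.57), x_2(0.57)) ≈ (-0.9155, 0.1237)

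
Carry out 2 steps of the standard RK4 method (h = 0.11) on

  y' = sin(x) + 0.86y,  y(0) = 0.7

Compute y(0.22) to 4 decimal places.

RK4: k1 = f(x_n, y_n); k2 = f(x_n + h/2, y_n + (h/2)·k1); k3 = f(x_n + h/2, y_n + (h/2)·k2); k4 = f(x_n + h, y_n + h·k3); y_{n+1} = y_n + (h/6)·(k1 + 2k2 + 2k3 + k4).
x=0.000000, y=0.700000:
  k1 = f(0.000000, 0.700000) = 0.602000
  k2 = f(0.055000, 0.733110) = 0.685447
  k3 = f(0.055000, 0.737700) = 0.689394
  k4 = f(0.110000, 0.775833) = 0.776995
  y ← 0.700000 + (0.11/6)·(k1 + 2k2 + 2k3 + k4) = 0.775692
x=0.110000, y=0.775692:
  k1 = f(0.110000, 0.775692) = 0.776874
  k2 = f(0.165000, 0.818420) = 0.868094
  k3 = f(0.165000, 0.823438) = 0.872409
  k4 = f(0.220000, 0.871657) = 0.967855
  y ← 0.775692 + (0.11/6)·(k1 + 2k2 + 2k3 + k4) = 0.871498
y(0.22) ≈ 0.8715

0.8715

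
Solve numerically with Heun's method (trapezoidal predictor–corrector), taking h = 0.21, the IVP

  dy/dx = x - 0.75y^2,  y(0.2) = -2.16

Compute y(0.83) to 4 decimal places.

Heun: k1 = f(x_n, y_n); k2 = f(x_n + h, y_n + h·k1); y_{n+1} = y_n + (h/2)·(k1 + k2).
x=0.200000, y=-2.160000:
  k1 = f(0.200000, -2.160000) = -3.299200
  k2 = f(0.410000, -2.852832) = -5.693988
  y ← -2.160000 + (0.21/2)·(-3.299200 + (-5.693988)) = -3.104285
x=0.410000, y=-3.104285:
  k1 = f(0.410000, -3.104285) = -6.817438
  k2 = f(0.620000, -4.535947) = -14.811109
  y ← -3.104285 + (0.21/2)·(-6.817438 + (-14.811109)) = -5.375282
x=0.620000, y=-5.375282:
  k1 = f(0.620000, -5.375282) = -21.050243
  k2 = f(0.830000, -9.795833) = -71.138762
  y ← -5.375282 + (0.21/2)·(-21.050243 + (-71.138762)) = -15.055128
y(0.83) ≈ -15.0551

-15.0551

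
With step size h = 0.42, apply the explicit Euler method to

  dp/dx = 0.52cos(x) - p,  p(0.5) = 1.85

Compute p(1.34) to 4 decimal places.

Euler: p_{n+1} = p_n + h·f(x_n, p_n).
x=0.500000, p=1.850000: f=-1.393657 → p ← 1.850000 + 0.42·(-1.393657) = 1.264664
x=0.920000, p=1.264664: f=-0.949638 → p ← 1.264664 + 0.42·(-0.949638) = 0.865816
p(1.34) ≈ 0.8658

0.8658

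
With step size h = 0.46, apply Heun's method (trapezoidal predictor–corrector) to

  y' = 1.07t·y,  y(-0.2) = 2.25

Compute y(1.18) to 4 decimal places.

4.5038

Heun: k1 = f(t_n, y_n); k2 = f(t_n + h, y_n + h·k1); y_{n+1} = y_n + (h/2)·(k1 + k2).
t=-0.200000, y=2.250000:
  k1 = f(-0.200000, 2.250000) = -0.481500
  k2 = f(0.260000, 2.028510) = 0.564331
  y ← 2.250000 + (0.46/2)·(-0.481500 + 0.564331) = 2.269051
t=0.260000, y=2.269051:
  k1 = f(0.260000, 2.269051) = 0.631250
  k2 = f(0.720000, 2.559426) = 1.971782
  y ← 2.269051 + (0.46/2)·(0.631250 + 1.971782) = 2.867749
t=0.720000, y=2.867749:
  k1 = f(0.720000, 2.867749) = 2.209314
  k2 = f(1.180000, 3.884033) = 4.903980
  y ← 2.867749 + (0.46/2)·(2.209314 + 4.903980) = 4.503806
y(1.18) ≈ 4.5038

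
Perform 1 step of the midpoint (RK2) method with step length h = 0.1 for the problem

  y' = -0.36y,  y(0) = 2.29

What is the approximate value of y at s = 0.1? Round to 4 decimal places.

Midpoint: k1 = f(s_n, y_n); k2 = f(s_n + h/2, y_n + (h/2)·k1); y_{n+1} = y_n + h·k2.
s=0.000000, y=2.290000:
  k1 = f(0.000000, 2.290000) = -0.824400
  k2 = f(0.050000, 2.248780) = -0.809561
  y ← 2.290000 + 0.1·(-0.809561) = 2.209044
y(0.1) ≈ 2.2090

2.2090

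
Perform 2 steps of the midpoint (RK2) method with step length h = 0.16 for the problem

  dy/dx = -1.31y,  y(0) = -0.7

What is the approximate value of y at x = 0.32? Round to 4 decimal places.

-0.4620

Midpoint: k1 = f(x_n, y_n); k2 = f(x_n + h/2, y_n + (h/2)·k1); y_{n+1} = y_n + h·k2.
x=0.000000, y=-0.700000:
  k1 = f(0.000000, -0.700000) = 0.917000
  k2 = f(0.080000, -0.626640) = 0.820898
  y ← -0.700000 + 0.16·0.820898 = -0.568656
x=0.160000, y=-0.568656:
  k1 = f(0.160000, -0.568656) = 0.744940
  k2 = f(0.240000, -0.509061) = 0.666870
  y ← -0.568656 + 0.16·0.666870 = -0.461957
y(0.32) ≈ -0.4620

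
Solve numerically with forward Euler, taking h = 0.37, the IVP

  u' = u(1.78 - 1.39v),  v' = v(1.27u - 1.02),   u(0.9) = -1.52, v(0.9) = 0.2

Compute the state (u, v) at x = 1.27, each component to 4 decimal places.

-2.3647, -0.0183

Euler on (u,v): u_{n+1} = u_n + h·u', v_{n+1} = v_n + h·v'.
0.900000: (-1.520000, 0.200000); f=(-2.283040, -0.590080) → (-2.364725, -0.018330)
(u(1.27), v(1.27)) ≈ (-2.3647, -0.0183)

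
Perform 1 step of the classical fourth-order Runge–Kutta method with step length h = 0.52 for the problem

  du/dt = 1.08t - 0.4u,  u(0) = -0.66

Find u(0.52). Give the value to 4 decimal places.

-0.3996

RK4: k1 = f(t_n, u_n); k2 = f(t_n + h/2, u_n + (h/2)·k1); k3 = f(t_n + h/2, u_n + (h/2)·k2); k4 = f(t_n + h, u_n + h·k3); u_{n+1} = u_n + (h/6)·(k1 + 2k2 + 2k3 + k4).
t=0.000000, u=-0.660000:
  k1 = f(0.000000, -0.660000) = 0.264000
  k2 = f(0.260000, -0.591360) = 0.517344
  k3 = f(0.260000, -0.525491) = 0.490996
  k4 = f(0.520000, -0.404682) = 0.723473
  u ← -0.660000 + (0.52/6)·(k1 + 2k2 + 2k3 + k4) = -0.399640
u(0.52) ≈ -0.3996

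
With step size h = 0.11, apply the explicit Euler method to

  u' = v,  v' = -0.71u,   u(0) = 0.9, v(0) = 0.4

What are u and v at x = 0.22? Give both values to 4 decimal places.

Euler on (u,v): u_{n+1} = u_n + h·u', v_{n+1} = v_n + h·v'.
0.000000: (0.900000, 0.400000); f=(0.400000, -0.639000) → (0.944000, 0.329710)
0.110000: (0.944000, 0.329710); f=(0.329710, -0.670240) → (0.980268, 0.255984)
(u(0.22), v(0.22)) ≈ (0.9803, 0.2560)

0.9803, 0.2560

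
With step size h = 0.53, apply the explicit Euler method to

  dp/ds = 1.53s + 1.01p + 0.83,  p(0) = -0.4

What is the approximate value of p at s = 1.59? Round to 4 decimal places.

Euler: p_{n+1} = p_n + h·f(s_n, p_n).
s=0.000000, p=-0.400000: f=0.426000 → p ← -0.400000 + 0.53·0.426000 = -0.174220
s=0.530000, p=-0.174220: f=1.464938 → p ← -0.174220 + 0.53·1.464938 = 0.602197
s=1.060000, p=0.602197: f=3.060019 → p ← 0.602197 + 0.53·3.060019 = 2.224007
p(1.59) ≈ 2.2240

2.2240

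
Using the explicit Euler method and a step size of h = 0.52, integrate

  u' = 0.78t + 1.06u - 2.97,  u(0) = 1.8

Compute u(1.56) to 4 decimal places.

Euler: u_{n+1} = u_n + h·f(t_n, u_n).
t=0.000000, u=1.800000: f=-1.062000 → u ← 1.800000 + 0.52·(-1.062000) = 1.247760
t=0.520000, u=1.247760: f=-1.241774 → u ← 1.247760 + 0.52·(-1.241774) = 0.602037
t=1.040000, u=0.602037: f=-1.520640 → u ← 0.602037 + 0.52·(-1.520640) = -0.188696
u(1.56) ≈ -0.1887

-0.1887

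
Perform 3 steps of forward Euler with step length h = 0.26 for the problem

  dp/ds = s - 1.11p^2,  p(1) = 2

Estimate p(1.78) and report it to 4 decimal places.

1.1387

Euler: p_{n+1} = p_n + h·f(s_n, p_n).
s=1.000000, p=2.000000: f=-3.440000 → p ← 2.000000 + 0.26·(-3.440000) = 1.105600
s=1.260000, p=1.105600: f=-0.096810 → p ← 1.105600 + 0.26·(-0.096810) = 1.080429
s=1.520000, p=1.080429: f=0.224266 → p ← 1.080429 + 0.26·0.224266 = 1.138739
p(1.78) ≈ 1.1387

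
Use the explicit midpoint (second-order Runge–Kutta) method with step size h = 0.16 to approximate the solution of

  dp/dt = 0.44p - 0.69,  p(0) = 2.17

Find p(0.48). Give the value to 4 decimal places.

Midpoint: k1 = f(t_n, p_n); k2 = f(t_n + h/2, p_n + (h/2)·k1); p_{n+1} = p_n + h·k2.
t=0.000000, p=2.170000:
  k1 = f(0.000000, 2.170000) = 0.264800
  k2 = f(0.080000, 2.191184) = 0.274121
  p ← 2.170000 + 0.16·0.274121 = 2.213859
t=0.160000, p=2.213859:
  k1 = f(0.160000, 2.213859) = 0.284098
  k2 = f(0.240000, 2.236587) = 0.294098
  p ← 2.213859 + 0.16·0.294098 = 2.260915
t=0.320000, p=2.260915:
  k1 = f(0.320000, 2.260915) = 0.304803
  k2 = f(0.400000, 2.285299) = 0.315532
  p ← 2.260915 + 0.16·0.315532 = 2.311400
p(0.48) ≈ 2.3114

2.3114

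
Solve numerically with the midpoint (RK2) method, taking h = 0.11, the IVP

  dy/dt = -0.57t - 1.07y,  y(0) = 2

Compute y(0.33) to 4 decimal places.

1.3783

Midpoint: k1 = f(t_n, y_n); k2 = f(t_n + h/2, y_n + (h/2)·k1); y_{n+1} = y_n + h·k2.
t=0.000000, y=2.000000:
  k1 = f(0.000000, 2.000000) = -2.140000
  k2 = f(0.055000, 1.882300) = -2.045411
  y ← 2.000000 + 0.11·(-2.045411) = 1.775005
t=0.110000, y=1.775005:
  k1 = f(0.110000, 1.775005) = -1.961955
  k2 = f(0.165000, 1.667097) = -1.877844
  y ← 1.775005 + 0.11·(-1.877844) = 1.568442
t=0.220000, y=1.568442:
  k1 = f(0.220000, 1.568442) = -1.803633
  k2 = f(0.275000, 1.469242) = -1.728839
  y ← 1.568442 + 0.11·(-1.728839) = 1.378270
y(0.33) ≈ 1.3783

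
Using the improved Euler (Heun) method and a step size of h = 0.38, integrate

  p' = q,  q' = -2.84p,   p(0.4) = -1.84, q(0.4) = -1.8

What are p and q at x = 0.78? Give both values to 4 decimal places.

Heun on (p,q): k1 = f(x_n, state_n); k2 = f(x_n + h, state_n + h·k1); state_{n+1} = state_n + (h/2)·(k1 + k2).
0.400000: (-1.840000, -1.800000)
  k1 = (-1.800000, 5.225600)
  predictor → (-2.524000, 0.185728)
  k2 = (0.185728, 7.168160)
  → (-2.146712, 0.554814)
(p(0.78), q(0.78)) ≈ (-2.1467, 0.5548)

-2.1467, 0.5548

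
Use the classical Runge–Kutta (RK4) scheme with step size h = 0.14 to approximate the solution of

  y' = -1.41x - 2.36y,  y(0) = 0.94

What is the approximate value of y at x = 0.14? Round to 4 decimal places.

RK4: k1 = f(x_n, y_n); k2 = f(x_n + h/2, y_n + (h/2)·k1); k3 = f(x_n + h/2, y_n + (h/2)·k2); k4 = f(x_n + h, y_n + h·k3); y_{n+1} = y_n + (h/6)·(k1 + 2k2 + 2k3 + k4).
x=0.000000, y=0.940000:
  k1 = f(0.000000, 0.940000) = -2.218400
  k2 = f(0.070000, 0.784712) = -1.950620
  k3 = f(0.070000, 0.803457) = -1.994858
  k4 = f(0.140000, 0.660720) = -1.756699
  y ← 0.940000 + (0.14/6)·(k1 + 2k2 + 2k3 + k4) = 0.663125
y(0.14) ≈ 0.6631

0.6631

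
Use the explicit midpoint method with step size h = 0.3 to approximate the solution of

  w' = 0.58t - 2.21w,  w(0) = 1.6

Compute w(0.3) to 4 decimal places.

0.9170

Midpoint: k1 = f(t_n, w_n); k2 = f(t_n + h/2, w_n + (h/2)·k1); w_{n+1} = w_n + h·k2.
t=0.000000, w=1.600000:
  k1 = f(0.000000, 1.600000) = -3.536000
  k2 = f(0.150000, 1.069600) = -2.276816
  w ← 1.600000 + 0.3·(-2.276816) = 0.916955
w(0.3) ≈ 0.9170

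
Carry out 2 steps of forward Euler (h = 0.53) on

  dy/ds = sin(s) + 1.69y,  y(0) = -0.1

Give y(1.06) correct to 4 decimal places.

-0.0914

Euler: y_{n+1} = y_n + h·f(s_n, y_n).
s=0.000000, y=-0.100000: f=-0.169000 → y ← -0.100000 + 0.53·(-0.169000) = -0.189570
s=0.530000, y=-0.189570: f=0.185160 → y ← -0.189570 + 0.53·0.185160 = -0.091435
y(1.06) ≈ -0.0914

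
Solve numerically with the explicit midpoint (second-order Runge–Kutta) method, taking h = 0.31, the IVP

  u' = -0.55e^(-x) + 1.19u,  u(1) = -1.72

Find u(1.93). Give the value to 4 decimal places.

Midpoint: k1 = f(x_n, u_n); k2 = f(x_n + h/2, u_n + (h/2)·k1); u_{n+1} = u_n + h·k2.
x=1.000000, u=-1.720000:
  k1 = f(1.000000, -1.720000) = -2.249134
  k2 = f(1.155000, -2.068616) = -2.634934
  u ← -1.720000 + 0.31·(-2.634934) = -2.536830
x=1.310000, u=-2.536830:
  k1 = f(1.310000, -2.536830) = -3.167228
  k2 = f(1.465000, -3.027750) = -3.730115
  u ← -2.536830 + 0.31·(-3.730115) = -3.693165
x=1.620000, u=-3.693165:
  k1 = f(1.620000, -3.693165) = -4.503711
  k2 = f(1.775000, -4.391241) = -5.318792
  u ← -3.693165 + 0.31·(-5.318792) = -5.341991
u(1.93) ≈ -5.3420

-5.3420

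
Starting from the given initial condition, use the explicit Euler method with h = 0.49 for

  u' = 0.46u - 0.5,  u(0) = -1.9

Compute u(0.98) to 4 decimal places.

-3.3983

Euler: u_{n+1} = u_n + h·f(t_n, u_n).
t=0.000000, u=-1.900000: f=-1.374000 → u ← -1.900000 + 0.49·(-1.374000) = -2.573260
t=0.490000, u=-2.573260: f=-1.683700 → u ← -2.573260 + 0.49·(-1.683700) = -3.398273
u(0.98) ≈ -3.3983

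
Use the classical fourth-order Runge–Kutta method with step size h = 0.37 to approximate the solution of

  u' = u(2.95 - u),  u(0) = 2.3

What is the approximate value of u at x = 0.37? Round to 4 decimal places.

2.6917

RK4: k1 = f(x_n, u_n); k2 = f(x_n + h/2, u_n + (h/2)·k1); k3 = f(x_n + h/2, u_n + (h/2)·k2); k4 = f(x_n + h, u_n + h·k3); u_{n+1} = u_n + (h/6)·(k1 + 2k2 + 2k3 + k4).
x=0.000000, u=2.300000:
  k1 = f(0.000000, 2.300000) = 1.495000
  k2 = f(0.185000, 2.576575) = 0.962158
  k3 = f(0.185000, 2.477999) = 1.169618
  k4 = f(0.370000, 2.732759) = 0.593668
  u ← 2.300000 + (0.37/6)·(k1 + 2k2 + 2k3 + k4) = 2.691720
u(0.37) ≈ 2.6917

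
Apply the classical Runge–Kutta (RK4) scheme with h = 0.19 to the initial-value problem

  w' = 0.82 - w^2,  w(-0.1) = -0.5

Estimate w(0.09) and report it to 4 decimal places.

RK4: k1 = f(t_n, w_n); k2 = f(t_n + h/2, w_n + (h/2)·k1); k3 = f(t_n + h/2, w_n + (h/2)·k2); k4 = f(t_n + h, w_n + h·k3); w_{n+1} = w_n + (h/6)·(k1 + 2k2 + 2k3 + k4).
t=-0.100000, w=-0.500000:
  k1 = f(-0.100000, -0.500000) = 0.570000
  k2 = f(-0.005000, -0.445850) = 0.621218
  k3 = f(-0.005000, -0.440984) = 0.625533
  k4 = f(0.090000, -0.381149) = 0.674726
  w ← -0.500000 + (0.19/6)·(k1 + 2k2 + 2k3 + k4) = -0.381623
w(0.09) ≈ -0.3816

-0.3816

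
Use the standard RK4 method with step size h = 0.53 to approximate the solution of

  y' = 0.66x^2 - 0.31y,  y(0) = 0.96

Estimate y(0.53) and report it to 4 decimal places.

0.8460

RK4: k1 = f(x_n, y_n); k2 = f(x_n + h/2, y_n + (h/2)·k1); k3 = f(x_n + h/2, y_n + (h/2)·k2); k4 = f(x_n + h, y_n + h·k3); y_{n+1} = y_n + (h/6)·(k1 + 2k2 + 2k3 + k4).
x=0.000000, y=0.960000:
  k1 = f(0.000000, 0.960000) = -0.297600
  k2 = f(0.265000, 0.881136) = -0.226804
  k3 = f(0.265000, 0.899897) = -0.232620
  k4 = f(0.530000, 0.836712) = -0.073987
  y ← 0.960000 + (0.53/6)·(k1 + 2k2 + 2k3 + k4) = 0.846012
y(0.53) ≈ 0.8460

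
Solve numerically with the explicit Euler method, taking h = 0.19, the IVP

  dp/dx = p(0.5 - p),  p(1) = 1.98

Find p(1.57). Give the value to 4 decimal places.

1.0234

Euler: p_{n+1} = p_n + h·f(x_n, p_n).
x=1.000000, p=1.980000: f=-2.930400 → p ← 1.980000 + 0.19·(-2.930400) = 1.423224
x=1.190000, p=1.423224: f=-1.313955 → p ← 1.423224 + 0.19·(-1.313955) = 1.173573
x=1.380000, p=1.173573: f=-0.790486 → p ← 1.173573 + 0.19·(-0.790486) = 1.023380
p(1.57) ≈ 1.0234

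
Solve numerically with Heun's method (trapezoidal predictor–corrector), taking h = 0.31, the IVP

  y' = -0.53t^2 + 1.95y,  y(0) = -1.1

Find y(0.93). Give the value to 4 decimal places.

-6.5054

Heun: k1 = f(t_n, y_n); k2 = f(t_n + h, y_n + h·k1); y_{n+1} = y_n + (h/2)·(k1 + k2).
t=0.000000, y=-1.100000:
  k1 = f(0.000000, -1.100000) = -2.145000
  k2 = f(0.310000, -1.764950) = -3.492586
  y ← -1.100000 + (0.31/2)·(-2.145000 + (-3.492586)) = -1.973826
t=0.310000, y=-1.973826:
  k1 = f(0.310000, -1.973826) = -3.899893
  k2 = f(0.620000, -3.182793) = -6.410178
  y ← -1.973826 + (0.31/2)·(-3.899893 + (-6.410178)) = -3.571887
t=0.620000, y=-3.571887:
  k1 = f(0.620000, -3.571887) = -7.168911
  k2 = f(0.930000, -5.794249) = -11.757183
  y ← -3.571887 + (0.31/2)·(-7.168911 + (-11.757183)) = -6.505431
y(0.93) ≈ -6.5054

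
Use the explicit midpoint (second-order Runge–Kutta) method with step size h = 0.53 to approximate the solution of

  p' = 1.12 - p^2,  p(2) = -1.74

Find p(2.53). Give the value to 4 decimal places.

-3.8188

Midpoint: k1 = f(x_n, p_n); k2 = f(x_n + h/2, p_n + (h/2)·k1); p_{n+1} = p_n + h·k2.
x=2.000000, p=-1.740000:
  k1 = f(2.000000, -1.740000) = -1.907600
  k2 = f(2.265000, -2.245514) = -3.922333
  p ← -1.740000 + 0.53·(-3.922333) = -3.818837
p(2.53) ≈ -3.8188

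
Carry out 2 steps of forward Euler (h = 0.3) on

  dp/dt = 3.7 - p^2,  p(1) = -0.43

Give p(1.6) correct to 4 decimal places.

Euler: p_{n+1} = p_n + h·f(t_n, p_n).
t=1.000000, p=-0.430000: f=3.515100 → p ← -0.430000 + 0.3·3.515100 = 0.624530
t=1.300000, p=0.624530: f=3.309962 → p ← 0.624530 + 0.3·3.309962 = 1.617519
p(1.6) ≈ 1.6175

1.6175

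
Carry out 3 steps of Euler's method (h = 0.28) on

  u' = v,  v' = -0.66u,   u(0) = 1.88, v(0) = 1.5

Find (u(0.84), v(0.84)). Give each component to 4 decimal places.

Euler on (u,v): u_{n+1} = u_n + h·u', v_{n+1} = v_n + h·v'.
0.000000: (1.880000, 1.500000); f=(1.500000, -1.240800) → (2.300000, 1.152576)
0.280000: (2.300000, 1.152576); f=(1.152576, -1.518000) → (2.622721, 0.727536)
0.560000: (2.622721, 0.727536); f=(0.727536, -1.730996) → (2.826431, 0.242857)
(u(0.84), v(0.84)) ≈ (2.8264, 0.2429)

2.8264, 0.2429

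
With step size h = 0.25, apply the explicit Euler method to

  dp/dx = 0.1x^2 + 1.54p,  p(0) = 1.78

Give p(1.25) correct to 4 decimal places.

9.1319

Euler: p_{n+1} = p_n + h·f(x_n, p_n).
x=0.000000, p=1.780000: f=2.741200 → p ← 1.780000 + 0.25·2.741200 = 2.465300
x=0.250000, p=2.465300: f=3.802812 → p ← 2.465300 + 0.25·3.802812 = 3.416003
x=0.500000, p=3.416003: f=5.285645 → p ← 3.416003 + 0.25·5.285645 = 4.737414
x=0.750000, p=4.737414: f=7.351868 → p ← 4.737414 + 0.25·7.351868 = 6.575381
x=1.000000, p=6.575381: f=10.226087 → p ← 6.575381 + 0.25·10.226087 = 9.131903
p(1.25) ≈ 9.1319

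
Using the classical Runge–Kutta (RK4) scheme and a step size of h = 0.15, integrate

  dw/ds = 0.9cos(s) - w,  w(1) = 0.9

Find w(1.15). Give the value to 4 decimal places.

0.8340

RK4: k1 = f(s_n, w_n); k2 = f(s_n + h/2, w_n + (h/2)·k1); k3 = f(s_n + h/2, w_n + (h/2)·k2); k4 = f(s_n + h, w_n + h·k3); w_{n+1} = w_n + (h/6)·(k1 + 2k2 + 2k3 + k4).
s=1.000000, w=0.900000:
  k1 = f(1.000000, 0.900000) = -0.413728
  k2 = f(1.075000, 0.868970) = -0.440811
  k3 = f(1.075000, 0.866939) = -0.438780
  k4 = f(1.150000, 0.834183) = -0.466544
  w ← 0.900000 + (0.15/6)·(k1 + 2k2 + 2k3 + k4) = 0.834014
w(1.15) ≈ 0.8340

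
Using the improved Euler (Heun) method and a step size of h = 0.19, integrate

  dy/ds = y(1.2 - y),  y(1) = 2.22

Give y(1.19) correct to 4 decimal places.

Heun: k1 = f(s_n, y_n); k2 = f(s_n + h, y_n + h·k1); y_{n+1} = y_n + (h/2)·(k1 + k2).
s=1.000000, y=2.220000:
  k1 = f(1.000000, 2.220000) = -2.264400
  k2 = f(1.190000, 1.789764) = -1.055538
  y ← 2.220000 + (0.19/2)·(-2.264400 + (-1.055538)) = 1.904606
y(1.19) ≈ 1.9046

1.9046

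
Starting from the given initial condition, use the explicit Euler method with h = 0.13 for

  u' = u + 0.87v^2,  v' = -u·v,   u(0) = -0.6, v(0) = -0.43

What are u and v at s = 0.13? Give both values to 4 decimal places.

Euler on (u,v): u_{n+1} = u_n + h·u', v_{n+1} = v_n + h·v'.
0.000000: (-0.600000, -0.430000); f=(-0.439137, -0.258000) → (-0.657088, -0.463540)
(u(0.13), v(0.13)) ≈ (-0.6571, -0.4635)

-0.6571, -0.4635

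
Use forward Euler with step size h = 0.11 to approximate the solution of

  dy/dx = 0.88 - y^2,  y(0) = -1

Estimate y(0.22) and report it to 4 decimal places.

Euler: y_{n+1} = y_n + h·f(x_n, y_n).
x=0.000000, y=-1.000000: f=-0.120000 → y ← -1.000000 + 0.11·(-0.120000) = -1.013200
x=0.110000, y=-1.013200: f=-0.146574 → y ← -1.013200 + 0.11·(-0.146574) = -1.029323
y(0.22) ≈ -1.0293

-1.0293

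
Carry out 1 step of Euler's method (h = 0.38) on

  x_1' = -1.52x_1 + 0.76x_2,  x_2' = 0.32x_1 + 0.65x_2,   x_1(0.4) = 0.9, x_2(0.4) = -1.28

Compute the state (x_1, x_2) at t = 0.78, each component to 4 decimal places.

Euler on (x_1,x_2): x_1_{n+1} = x_1_n + h·x_1', x_2_{n+1} = x_2_n + h·x_2'.
0.400000: (0.900000, -1.280000); f=(-2.340800, -0.544000) → (0.010496, -1.486720)
(x_1(0.78), x_2(0.78)) ≈ (0.0105, -1.4867)

0.0105, -1.4867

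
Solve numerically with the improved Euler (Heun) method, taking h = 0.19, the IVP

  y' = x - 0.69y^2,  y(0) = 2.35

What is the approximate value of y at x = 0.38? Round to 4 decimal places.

1.5330

Heun: k1 = f(x_n, y_n); k2 = f(x_n + h, y_n + h·k1); y_{n+1} = y_n + (h/2)·(k1 + k2).
x=0.000000, y=2.350000:
  k1 = f(0.000000, 2.350000) = -3.810525
  k2 = f(0.190000, 1.626000) = -1.634275
  y ← 2.350000 + (0.19/2)·(-3.810525 + (-1.634275)) = 1.832744
x=0.190000, y=1.832744:
  k1 = f(0.190000, 1.832744) = -2.127676
  k2 = f(0.380000, 1.428486) = -1.027994
  y ← 1.832744 + (0.19/2)·(-2.127676 + (-1.027994)) = 1.532955
y(0.38) ≈ 1.5330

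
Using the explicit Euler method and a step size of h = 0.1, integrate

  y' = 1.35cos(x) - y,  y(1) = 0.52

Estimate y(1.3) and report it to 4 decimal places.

0.5422

Euler: y_{n+1} = y_n + h·f(x_n, y_n).
x=1.000000, y=0.520000: f=0.209408 → y ← 0.520000 + 0.1·0.209408 = 0.540941
x=1.100000, y=0.540941: f=0.071414 → y ← 0.540941 + 0.1·0.071414 = 0.548082
x=1.200000, y=0.548082: f=-0.058899 → y ← 0.548082 + 0.1·(-0.058899) = 0.542192
y(1.3) ≈ 0.5422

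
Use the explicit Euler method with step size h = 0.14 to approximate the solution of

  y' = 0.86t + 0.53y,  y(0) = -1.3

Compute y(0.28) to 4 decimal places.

-1.4832

Euler: y_{n+1} = y_n + h·f(t_n, y_n).
t=0.000000, y=-1.300000: f=-0.689000 → y ← -1.300000 + 0.14·(-0.689000) = -1.396460
t=0.140000, y=-1.396460: f=-0.619724 → y ← -1.396460 + 0.14·(-0.619724) = -1.483221
y(0.28) ≈ -1.4832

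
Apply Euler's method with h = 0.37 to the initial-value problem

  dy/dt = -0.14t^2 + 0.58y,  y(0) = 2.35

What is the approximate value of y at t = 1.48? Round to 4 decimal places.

Euler: y_{n+1} = y_n + h·f(t_n, y_n).
t=0.000000, y=2.350000: f=1.363000 → y ← 2.350000 + 0.37·1.363000 = 2.854310
t=0.370000, y=2.854310: f=1.636334 → y ← 2.854310 + 0.37·1.636334 = 3.459754
t=0.740000, y=3.459754: f=1.929993 → y ← 3.459754 + 0.37·1.929993 = 4.173851
t=1.110000, y=4.173851: f=2.248340 → y ← 4.173851 + 0.37·2.248340 = 5.005737
y(1.48) ≈ 5.0057

5.0057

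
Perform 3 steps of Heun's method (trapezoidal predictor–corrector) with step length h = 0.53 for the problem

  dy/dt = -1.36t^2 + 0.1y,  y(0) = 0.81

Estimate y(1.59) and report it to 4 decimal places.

Heun: k1 = f(t_n, y_n); k2 = f(t_n + h, y_n + h·k1); y_{n+1} = y_n + (h/2)·(k1 + k2).
t=0.000000, y=0.810000:
  k1 = f(0.000000, 0.810000) = 0.081000
  k2 = f(0.530000, 0.852930) = -0.296731
  y ← 0.810000 + (0.53/2)·(0.081000 + (-0.296731)) = 0.752831
t=0.530000, y=0.752831:
  k1 = f(0.530000, 0.752831) = -0.306741
  k2 = f(1.060000, 0.590259) = -1.469070
  y ← 0.752831 + (0.53/2)·(-0.306741 + (-1.469070)) = 0.282241
t=1.060000, y=0.282241:
  k1 = f(1.060000, 0.282241) = -1.499872
  k2 = f(1.590000, -0.512691) = -3.489485
  y ← 0.282241 + (0.53/2)·(-1.499872 + (-3.489485)) = -1.039938
y(1.59) ≈ -1.0399

-1.0399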